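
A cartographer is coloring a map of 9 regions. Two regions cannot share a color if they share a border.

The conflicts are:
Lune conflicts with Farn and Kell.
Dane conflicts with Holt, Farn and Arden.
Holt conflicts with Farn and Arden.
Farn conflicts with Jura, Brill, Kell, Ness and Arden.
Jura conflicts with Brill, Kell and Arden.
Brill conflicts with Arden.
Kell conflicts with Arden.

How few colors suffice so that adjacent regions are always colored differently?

Farn, Jura, Brill, Arden pairwise conflict, so at least 4 colors are needed.
4 colors suffice: Lune=2, Dane=3, Holt=4, Farn=1, Jura=3, Brill=4, Kell=4, Ness=2, Arden=2. Each listed conflict is separated.

4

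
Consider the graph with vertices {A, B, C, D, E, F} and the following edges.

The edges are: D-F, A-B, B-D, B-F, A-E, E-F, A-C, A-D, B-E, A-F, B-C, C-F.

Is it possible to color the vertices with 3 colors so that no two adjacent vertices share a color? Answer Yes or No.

A, B, C, F are mutually adjacent (a clique of size 4), so at least 4 colors are needed.
So 3 colors are not enough.

No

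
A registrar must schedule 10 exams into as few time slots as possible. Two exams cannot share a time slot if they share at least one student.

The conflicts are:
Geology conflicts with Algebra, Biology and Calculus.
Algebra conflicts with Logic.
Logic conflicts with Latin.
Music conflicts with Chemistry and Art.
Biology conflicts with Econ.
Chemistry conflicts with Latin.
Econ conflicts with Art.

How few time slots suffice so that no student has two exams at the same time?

3

The cycle Music-Art-Econ-Biology-Geology-Algebra-Logic-Latin-Chemistry-Music has odd length 9, so it cannot be 2-colored; at least 3 time slots are needed.
3 time slots suffice: time slot 1 → {Geology, Logic, Chemistry, Econ}; time slot 2 → {Algebra, Music, Biology, Calculus, Latin}; time slot 3 → {Art}. Every pair that conflicts lands in different time slots.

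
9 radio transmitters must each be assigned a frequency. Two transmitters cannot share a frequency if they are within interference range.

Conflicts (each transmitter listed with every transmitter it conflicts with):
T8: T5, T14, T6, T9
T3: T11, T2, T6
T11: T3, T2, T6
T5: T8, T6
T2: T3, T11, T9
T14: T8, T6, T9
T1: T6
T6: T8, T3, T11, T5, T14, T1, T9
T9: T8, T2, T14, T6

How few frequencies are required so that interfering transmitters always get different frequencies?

T8, T14, T6, T9 pairwise conflict, so at least 4 frequencies are needed.
4 frequencies suffice: frequency 1 → {T2, T6}; frequency 2 → {T3, T5, T1, T9}; frequency 3 → {T8, T11}; frequency 4 → {T14}. No two conflicting transmitters share a frequency.

4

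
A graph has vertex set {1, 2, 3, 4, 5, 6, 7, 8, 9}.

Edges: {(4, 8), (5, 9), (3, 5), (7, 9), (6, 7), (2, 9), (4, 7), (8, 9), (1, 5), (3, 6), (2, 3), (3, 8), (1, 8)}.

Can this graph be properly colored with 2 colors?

The cycle 6-3-8-9-7-6 has odd length 5, so it cannot be 2-colored; at least 3 colors are needed.
So 2 colors are not enough.

No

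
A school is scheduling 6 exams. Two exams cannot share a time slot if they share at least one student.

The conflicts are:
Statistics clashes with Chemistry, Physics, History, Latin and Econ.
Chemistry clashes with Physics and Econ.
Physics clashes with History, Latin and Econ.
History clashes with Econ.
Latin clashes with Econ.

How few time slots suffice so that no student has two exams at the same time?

4

Statistics, Chemistry, Physics, Econ are mutually in conflict, so at least 4 time slots are needed.
Using 4 time slots: Statistics=2, Chemistry=4, Physics=3, History=4, Latin=4, Econ=1. No two conflicting exams share a time slot.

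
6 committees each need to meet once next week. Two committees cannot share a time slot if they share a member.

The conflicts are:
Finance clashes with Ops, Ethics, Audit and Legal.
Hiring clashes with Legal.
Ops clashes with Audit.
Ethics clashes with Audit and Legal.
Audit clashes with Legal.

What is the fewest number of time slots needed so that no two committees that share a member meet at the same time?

4

Finance, Ethics, Audit, Legal all conflict with each other, so at least 4 time slots are needed.
Using 4 time slots: Finance=2, Hiring=1, Ops=3, Ethics=4, Audit=1, Legal=3. Every pair that conflicts lands in different time slots.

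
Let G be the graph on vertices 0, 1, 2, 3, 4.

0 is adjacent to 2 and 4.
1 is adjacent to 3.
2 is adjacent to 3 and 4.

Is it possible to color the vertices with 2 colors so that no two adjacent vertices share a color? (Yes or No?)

No

0, 2, 4 are pairwise adjacent, so at least 3 colors are needed.
So 2 colors are not enough.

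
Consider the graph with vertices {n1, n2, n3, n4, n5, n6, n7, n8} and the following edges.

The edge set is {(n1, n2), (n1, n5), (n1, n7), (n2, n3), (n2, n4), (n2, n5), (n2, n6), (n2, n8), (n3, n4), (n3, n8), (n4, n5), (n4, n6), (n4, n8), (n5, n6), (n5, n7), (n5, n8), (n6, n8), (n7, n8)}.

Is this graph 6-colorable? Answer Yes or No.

Yes

The chromatic number is 5. n2, n4, n5, n6, n8 form a clique, so at least 5 colors are needed.
A valid assignment using 5 colors: n1=B, n2=R, n3=G, n4=Y, n5=G, n6=P, n7=R, n8=B.
Since 6 ≥ 5, a proper 6-coloring certainly exists.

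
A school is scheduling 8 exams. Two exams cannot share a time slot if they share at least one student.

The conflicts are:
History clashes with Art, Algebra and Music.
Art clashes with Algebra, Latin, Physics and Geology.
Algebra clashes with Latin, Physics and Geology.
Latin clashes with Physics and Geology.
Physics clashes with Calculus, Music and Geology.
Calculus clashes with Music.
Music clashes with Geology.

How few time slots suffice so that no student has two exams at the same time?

5

Art, Algebra, Latin, Physics, Geology pairwise conflict, so at least 5 time slots are needed.
5 time slots suffice: time slot 1 → {History, Physics}; time slot 2 → {Algebra, Music}; time slot 3 → {Calculus, Geology}; time slot 4 → {Art}; time slot 5 → {Latin}. Each listed conflict is separated.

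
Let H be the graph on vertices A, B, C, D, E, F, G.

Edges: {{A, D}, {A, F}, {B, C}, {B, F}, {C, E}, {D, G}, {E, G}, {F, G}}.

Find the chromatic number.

3

The cycle C-E-G-F-B-C has odd length 5, so it cannot be 2-colored; at least 3 colors are needed.
3 colors suffice: A=1, B=3, C=1, D=2, E=2, F=2, G=1. No two adjacent vertices share a color.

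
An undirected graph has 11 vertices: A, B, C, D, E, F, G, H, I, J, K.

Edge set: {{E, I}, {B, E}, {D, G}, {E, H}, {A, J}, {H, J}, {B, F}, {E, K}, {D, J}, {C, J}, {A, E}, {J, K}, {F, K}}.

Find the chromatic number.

B and F are adjacent, so at least 2 colors are needed.
A valid assignment using 2 colors: A=blue, B=blue, C=blue, D=blue, E=red, F=red, G=red, H=blue, I=blue, J=red, K=blue. Each edge has distinct colors on its endpoints.

2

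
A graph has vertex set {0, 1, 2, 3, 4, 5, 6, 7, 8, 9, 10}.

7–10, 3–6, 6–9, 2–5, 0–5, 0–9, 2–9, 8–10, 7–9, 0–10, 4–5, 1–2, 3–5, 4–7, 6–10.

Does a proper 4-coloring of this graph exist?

Yes

The chromatic number is 3. The cycle 2-9-7-4-5-2 has odd length 5, so it cannot be 2-colored; at least 3 colors are needed.
One proper 3-coloring: 0=b, 1=a, 2=b, 3=c, 4=c, 5=a, 6=b, 7=b, 8=b, 9=a, 10=a.
Since 4 ≥ 3, a proper 4-coloring certainly exists.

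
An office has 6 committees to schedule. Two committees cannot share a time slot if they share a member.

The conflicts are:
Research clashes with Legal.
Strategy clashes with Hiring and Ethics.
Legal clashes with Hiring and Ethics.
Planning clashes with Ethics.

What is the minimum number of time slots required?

Strategy and Hiring conflict, so at least 2 time slots are needed.
2 time slots suffice: Research=2, Strategy=1, Legal=1, Planning=1, Hiring=2, Ethics=2. No two conflicting committees share a time slot.

2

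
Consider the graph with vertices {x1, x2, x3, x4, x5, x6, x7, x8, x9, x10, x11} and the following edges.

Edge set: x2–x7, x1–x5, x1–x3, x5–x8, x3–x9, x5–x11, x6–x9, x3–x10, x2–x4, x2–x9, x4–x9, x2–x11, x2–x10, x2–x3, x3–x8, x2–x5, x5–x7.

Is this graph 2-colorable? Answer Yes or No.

x2, x3, x10 are mutually adjacent, so at least 3 colors are needed.
So 2 colors are not enough.

No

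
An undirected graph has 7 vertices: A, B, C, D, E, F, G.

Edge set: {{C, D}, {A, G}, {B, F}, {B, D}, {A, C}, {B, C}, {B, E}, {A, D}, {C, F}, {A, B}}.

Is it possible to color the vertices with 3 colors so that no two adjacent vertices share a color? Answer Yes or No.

A, B, C, D are pairwise adjacent (a clique of size 4), so at least 4 colors are needed.
So 3 colors are not enough.

No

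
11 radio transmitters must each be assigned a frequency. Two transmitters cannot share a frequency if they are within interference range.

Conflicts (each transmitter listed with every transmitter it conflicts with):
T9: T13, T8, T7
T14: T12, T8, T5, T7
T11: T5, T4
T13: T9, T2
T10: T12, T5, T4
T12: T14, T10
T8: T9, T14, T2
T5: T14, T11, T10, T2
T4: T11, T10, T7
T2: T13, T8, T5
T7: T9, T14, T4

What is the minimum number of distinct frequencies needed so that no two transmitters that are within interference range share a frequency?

3

The cycle T7-T14-T5-T11-T4-T7 has odd length 5, so it cannot be 2-colored; at least 3 frequencies are needed.
A valid assignment using 3 frequencies: T9=2, T14=2, T11=2, T13=1, T10=2, T12=1, T8=1, T5=1, T4=3, T2=2, T7=1. No two conflicting transmitters share a frequency.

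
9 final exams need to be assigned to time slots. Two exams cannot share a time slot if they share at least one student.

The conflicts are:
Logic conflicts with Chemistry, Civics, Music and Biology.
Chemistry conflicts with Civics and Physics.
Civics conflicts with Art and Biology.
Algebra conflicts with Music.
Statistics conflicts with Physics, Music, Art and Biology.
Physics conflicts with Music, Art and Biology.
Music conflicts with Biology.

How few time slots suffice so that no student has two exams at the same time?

Statistics, Physics, Music, Biology pairwise conflict, so at least 4 time slots are needed.
Using 4 time slots: Logic=1, Chemistry=2, Civics=3, Algebra=1, Statistics=4, Physics=1, Music=3, Art=2, Biology=2. Every pair that conflicts lands in different time slots.

4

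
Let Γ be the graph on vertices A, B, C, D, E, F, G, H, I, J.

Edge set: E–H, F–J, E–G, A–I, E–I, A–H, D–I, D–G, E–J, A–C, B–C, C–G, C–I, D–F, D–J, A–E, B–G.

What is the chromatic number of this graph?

3

D, F, J are pairwise adjacent, so at least 3 colors are needed.
3 colors suffice: color red → {C, D, E}; color blue → {A, G, J}; color green → {B, F, H, I}. No two adjacent vertices share a color.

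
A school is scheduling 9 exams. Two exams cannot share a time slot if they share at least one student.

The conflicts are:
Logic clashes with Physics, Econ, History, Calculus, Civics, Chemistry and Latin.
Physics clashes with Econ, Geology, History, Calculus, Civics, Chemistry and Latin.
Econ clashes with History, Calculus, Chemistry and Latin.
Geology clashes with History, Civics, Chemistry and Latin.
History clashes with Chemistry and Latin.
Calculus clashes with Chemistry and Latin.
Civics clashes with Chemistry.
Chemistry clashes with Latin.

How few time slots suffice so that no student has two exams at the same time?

6

Logic, Physics, Econ, History, Chemistry, Latin pairwise conflict, so at least 6 time slots are needed.
6 time slots suffice: time slot 1 → {Chemistry}; time slot 2 → {Physics}; time slot 3 → {Logic, Geology}; time slot 4 → {Civics, Latin}; time slot 5 → {Econ}; time slot 6 → {History, Calculus}. Each listed conflict is separated.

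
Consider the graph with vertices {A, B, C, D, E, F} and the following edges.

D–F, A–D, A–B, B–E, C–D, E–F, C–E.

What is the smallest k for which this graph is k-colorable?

3

The cycle C-E-B-A-D-C has odd length 5, so it cannot be 2-colored; at least 3 colors are needed.
3 colors suffice: color 1 → {D, E}; color 2 → {B, C, F}; color 3 → {A}. Every edge joins two different colors.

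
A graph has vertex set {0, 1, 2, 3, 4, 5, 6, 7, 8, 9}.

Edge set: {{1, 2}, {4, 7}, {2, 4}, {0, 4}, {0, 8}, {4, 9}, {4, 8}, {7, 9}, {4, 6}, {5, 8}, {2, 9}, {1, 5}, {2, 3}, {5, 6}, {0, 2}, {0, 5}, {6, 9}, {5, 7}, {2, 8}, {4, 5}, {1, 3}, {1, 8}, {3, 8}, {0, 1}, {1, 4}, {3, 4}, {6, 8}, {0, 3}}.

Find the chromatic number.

0, 1, 2, 3, 4, 8 are pairwise adjacent (a clique of size 6), so at least 6 colors are needed.
6 colors suffice: 0=yellow, 1=purple, 2=green, 3=orange, 4=red, 5=green, 6=yellow, 7=yellow, 8=blue, 9=blue. No two adjacent vertices share a color.

6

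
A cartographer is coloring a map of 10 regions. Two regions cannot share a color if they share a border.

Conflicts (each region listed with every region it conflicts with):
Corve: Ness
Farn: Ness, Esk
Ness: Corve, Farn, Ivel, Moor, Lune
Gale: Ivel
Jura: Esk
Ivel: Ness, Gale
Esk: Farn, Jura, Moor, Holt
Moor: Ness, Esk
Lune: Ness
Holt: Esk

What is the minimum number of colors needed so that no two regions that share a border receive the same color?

Esk and Holt conflict, so at least 2 colors are needed.
2 colors suffice: Corve=2, Farn=2, Ness=1, Gale=1, Jura=2, Ivel=2, Esk=1, Moor=2, Lune=2, Holt=2. Each listed conflict is separated.

2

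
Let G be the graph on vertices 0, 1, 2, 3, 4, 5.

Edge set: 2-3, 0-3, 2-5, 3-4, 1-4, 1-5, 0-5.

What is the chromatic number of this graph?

3

The cycle 1-5-2-3-4-1 has odd length 5, so it cannot be 2-colored; at least 3 colors are needed.
3 colors suffice: color a → {3, 5}; color b → {0, 2, 4}; color c → {1}. No two adjacent vertices share a color.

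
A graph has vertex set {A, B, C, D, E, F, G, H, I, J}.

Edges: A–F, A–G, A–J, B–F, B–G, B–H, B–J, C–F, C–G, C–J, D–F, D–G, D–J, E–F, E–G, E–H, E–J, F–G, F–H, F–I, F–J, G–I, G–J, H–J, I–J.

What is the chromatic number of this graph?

4

C, F, G, J form a clique, so at least 4 colors are needed.
A valid assignment using 4 colors: A=yellow, B=yellow, C=yellow, D=yellow, E=yellow, F=red, G=green, H=green, I=yellow, J=blue. No two adjacent vertices share a color.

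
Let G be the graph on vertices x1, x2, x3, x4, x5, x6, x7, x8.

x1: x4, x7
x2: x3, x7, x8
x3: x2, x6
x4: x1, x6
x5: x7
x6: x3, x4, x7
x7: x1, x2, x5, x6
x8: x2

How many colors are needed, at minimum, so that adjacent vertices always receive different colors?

2

x4 and x6 are adjacent, so at least 2 colors are needed.
2 colors suffice: color 1 → {x3, x4, x7, x8}; color 2 → {x1, x2, x5, x6}. Each edge has distinct colors on its endpoints.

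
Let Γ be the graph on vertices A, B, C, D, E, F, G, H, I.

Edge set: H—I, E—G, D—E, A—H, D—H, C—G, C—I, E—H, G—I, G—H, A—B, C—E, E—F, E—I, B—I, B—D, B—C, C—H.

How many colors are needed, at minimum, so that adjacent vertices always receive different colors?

C, E, G, H, I are pairwise adjacent (a clique of size 5), so at least 5 colors are needed.
5 colors suffice: color 1 → {B, F, H}; color 2 → {A, E}; color 3 → {D, I}; color 4 → {C}; color 5 → {G}. No two adjacent vertices share a color.

5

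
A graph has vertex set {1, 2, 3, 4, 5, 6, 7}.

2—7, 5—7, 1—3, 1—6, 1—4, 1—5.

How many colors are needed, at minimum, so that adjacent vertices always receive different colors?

2

1 and 6 are adjacent, so at least 2 colors are needed.
2 colors suffice: color a → {1, 7}; color b → {2, 3, 4, 5, 6}. Every edge joins two different colors.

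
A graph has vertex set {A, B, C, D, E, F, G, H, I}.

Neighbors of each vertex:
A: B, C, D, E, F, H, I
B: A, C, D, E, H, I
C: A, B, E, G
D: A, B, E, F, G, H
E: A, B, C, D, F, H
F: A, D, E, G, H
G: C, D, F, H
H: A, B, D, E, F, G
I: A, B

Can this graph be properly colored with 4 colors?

A, B, D, E, H are pairwise adjacent (a clique of size 5), so at least 5 colors are needed.
So 4 colors are not enough.

No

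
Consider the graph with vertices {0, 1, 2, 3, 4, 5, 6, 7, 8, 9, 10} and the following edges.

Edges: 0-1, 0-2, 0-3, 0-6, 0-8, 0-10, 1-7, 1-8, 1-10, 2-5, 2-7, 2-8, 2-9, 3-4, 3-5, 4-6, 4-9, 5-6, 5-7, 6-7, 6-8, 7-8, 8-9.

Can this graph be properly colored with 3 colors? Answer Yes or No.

Yes

The chromatic number is 3. 2, 7, 8 are mutually adjacent, so at least 3 colors are needed.
3 colors suffice: color a → {4, 5, 8, 10}; color b → {0, 7, 9}; color c → {1, 2, 3, 6}.
That is already a proper 3-coloring.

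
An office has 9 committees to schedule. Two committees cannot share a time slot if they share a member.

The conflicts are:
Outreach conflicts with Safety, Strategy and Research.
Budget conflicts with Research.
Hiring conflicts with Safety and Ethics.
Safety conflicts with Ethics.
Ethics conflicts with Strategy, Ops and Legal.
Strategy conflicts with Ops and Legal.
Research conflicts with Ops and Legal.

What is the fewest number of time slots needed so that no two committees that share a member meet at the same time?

Hiring, Safety, Ethics pairwise conflict, so at least 3 time slots are needed.
3 time slots suffice: Outreach=3, Budget=2, Hiring=3, Safety=2, Ethics=1, Strategy=2, Research=1, Ops=3, Legal=3. No two conflicting committees share a time slot.

3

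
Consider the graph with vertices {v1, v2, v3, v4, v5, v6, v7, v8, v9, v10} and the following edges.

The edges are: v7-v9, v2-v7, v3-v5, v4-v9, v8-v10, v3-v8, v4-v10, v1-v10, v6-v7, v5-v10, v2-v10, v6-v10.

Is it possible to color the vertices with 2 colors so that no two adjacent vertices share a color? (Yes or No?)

The cycle v4-v10-v6-v7-v9-v4 has odd length 5, so it cannot be 2-colored; at least 3 colors are needed.
So 2 colors are not enough.

No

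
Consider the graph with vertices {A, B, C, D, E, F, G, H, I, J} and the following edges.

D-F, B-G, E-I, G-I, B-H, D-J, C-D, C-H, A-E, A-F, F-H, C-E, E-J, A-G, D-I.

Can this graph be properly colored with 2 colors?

The cycle A-E-J-D-F-A has odd length 5, so it cannot be 2-colored; at least 3 colors are needed.
So 2 colors are not enough.

No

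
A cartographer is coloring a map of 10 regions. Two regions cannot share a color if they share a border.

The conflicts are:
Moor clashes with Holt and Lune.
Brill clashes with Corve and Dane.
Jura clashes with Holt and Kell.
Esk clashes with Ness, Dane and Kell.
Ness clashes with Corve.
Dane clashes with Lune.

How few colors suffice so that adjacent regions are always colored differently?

The cycle Corve-Brill-Dane-Esk-Ness-Corve has odd length 5, so it cannot be 2-colored; at least 3 colors are needed.
3 colors suffice: Moor=1, Brill=2, Jura=1, Esk=2, Ness=1, Holt=2, Corve=3, Dane=1, Kell=3, Lune=2. No two conflicting regions share a color.

3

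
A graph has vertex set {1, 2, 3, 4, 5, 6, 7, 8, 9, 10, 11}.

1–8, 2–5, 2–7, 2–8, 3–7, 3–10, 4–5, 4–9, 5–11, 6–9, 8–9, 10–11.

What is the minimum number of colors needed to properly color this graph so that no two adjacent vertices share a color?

The cycle 4-5-2-8-9-4 has odd length 5, so it cannot be 2-colored; at least 3 colors are needed.
3 colors suffice: color a → {1, 2, 3, 9, 11}; color b → {5, 6, 7, 8, 10}; color c → {4}. Every edge joins two different colors.

3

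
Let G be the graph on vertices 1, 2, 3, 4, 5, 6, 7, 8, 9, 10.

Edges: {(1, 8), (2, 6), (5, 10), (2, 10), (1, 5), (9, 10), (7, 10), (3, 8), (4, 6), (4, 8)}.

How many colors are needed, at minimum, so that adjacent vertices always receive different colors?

3

The cycle 10-5-1-8-4-6-2-10 has odd length 7, so it cannot be 2-colored; at least 3 colors are needed.
3 colors suffice: color red → {6, 8, 10}; color blue → {1, 2, 3, 4, 7, 9}; color green → {5}. No two adjacent vertices share a color.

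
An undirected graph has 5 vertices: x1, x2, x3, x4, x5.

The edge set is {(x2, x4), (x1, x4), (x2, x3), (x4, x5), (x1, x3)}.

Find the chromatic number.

x4 and x5 are adjacent, so at least 2 colors are needed.
2 colors suffice: x1=blue, x2=blue, x3=red, x4=red, x5=blue. Each edge has distinct colors on its endpoints.

2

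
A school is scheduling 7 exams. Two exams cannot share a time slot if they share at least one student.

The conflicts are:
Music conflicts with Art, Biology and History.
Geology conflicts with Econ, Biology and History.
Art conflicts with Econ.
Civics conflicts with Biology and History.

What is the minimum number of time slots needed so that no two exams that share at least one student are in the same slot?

3

The cycle Art-Music-Biology-Geology-Econ-Art has odd length 5, so it cannot be 2-colored; at least 3 time slots are needed.
A valid assignment using 3 time slots: Music=1, Geology=1, Art=3, Civics=1, Econ=2, Biology=2, History=2. No two conflicting exams share a time slot.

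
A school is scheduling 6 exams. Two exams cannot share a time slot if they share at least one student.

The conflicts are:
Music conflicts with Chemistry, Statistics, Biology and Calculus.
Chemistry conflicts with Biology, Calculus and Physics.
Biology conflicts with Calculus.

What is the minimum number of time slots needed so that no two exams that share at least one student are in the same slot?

Music, Chemistry, Biology, Calculus all conflict with each other, so at least 4 time slots are needed.
4 time slots suffice: time slot 1 → {Music, Physics}; time slot 2 → {Chemistry, Statistics}; time slot 3 → {Biology}; time slot 4 → {Calculus}. Every pair that conflicts lands in different time slots.

4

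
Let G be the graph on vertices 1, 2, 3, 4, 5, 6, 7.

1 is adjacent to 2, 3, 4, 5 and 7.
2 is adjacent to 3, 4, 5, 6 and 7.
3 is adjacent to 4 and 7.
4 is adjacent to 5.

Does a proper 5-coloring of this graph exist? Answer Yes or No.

The chromatic number is 4. 1, 2, 4, 5 are pairwise adjacent (a clique of size 4), so at least 4 colors are needed.
4 colors suffice: color red → {2}; color blue → {1, 6}; color green → {4, 7}; color yellow → {3, 5}.
Since 5 ≥ 4, a proper 5-coloring certainly exists.

Yes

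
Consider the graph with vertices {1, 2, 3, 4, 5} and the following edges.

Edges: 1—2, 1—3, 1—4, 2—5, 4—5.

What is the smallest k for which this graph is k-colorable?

1 and 4 are adjacent, so at least 2 colors are needed.
2 colors suffice: color a → {1, 5}; color b → {2, 3, 4}. Every edge joins two different colors.

2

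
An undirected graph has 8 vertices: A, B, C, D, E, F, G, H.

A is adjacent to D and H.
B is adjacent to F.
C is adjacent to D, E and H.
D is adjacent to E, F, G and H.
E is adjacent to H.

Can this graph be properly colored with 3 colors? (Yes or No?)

No

C, D, E, H are mutually adjacent (a clique of size 4), so at least 4 colors are needed.
So 3 colors are not enough.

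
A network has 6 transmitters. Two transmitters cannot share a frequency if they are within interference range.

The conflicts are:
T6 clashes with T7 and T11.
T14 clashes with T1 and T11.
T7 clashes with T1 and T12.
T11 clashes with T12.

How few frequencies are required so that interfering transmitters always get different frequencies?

The cycle T14-T11-T12-T7-T1-T14 has odd length 5, so it cannot be 2-colored; at least 3 frequencies are needed.
3 frequencies suffice: frequency 1 → {T7, T11}; frequency 2 → {T6, T1, T12}; frequency 3 → {T14}. Every pair that conflicts lands in different frequencies.

3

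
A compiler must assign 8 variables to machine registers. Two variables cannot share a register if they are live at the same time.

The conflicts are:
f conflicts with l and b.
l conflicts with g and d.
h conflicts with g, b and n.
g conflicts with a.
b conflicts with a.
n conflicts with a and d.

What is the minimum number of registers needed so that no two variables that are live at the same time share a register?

The cycle g-l-d-n-h-g has odd length 5, so it cannot be 2-colored; at least 3 registers are needed.
3 registers suffice: f=3, l=2, h=2, g=1, b=1, n=1, a=2, d=3. No two conflicting variables share a register.

3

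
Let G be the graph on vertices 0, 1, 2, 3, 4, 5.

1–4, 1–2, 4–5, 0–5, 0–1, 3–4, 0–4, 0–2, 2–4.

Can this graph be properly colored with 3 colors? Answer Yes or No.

No

0, 1, 2, 4 are pairwise adjacent (a clique of size 4), so at least 4 colors are needed.
So 3 colors are not enough.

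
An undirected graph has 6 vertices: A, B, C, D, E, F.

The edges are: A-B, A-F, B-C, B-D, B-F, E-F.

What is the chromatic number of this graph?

3

A, B, F are pairwise adjacent, so at least 3 colors are needed.
3 colors suffice: A=3, B=1, C=2, D=2, E=1, F=2. Every edge joins two different colors.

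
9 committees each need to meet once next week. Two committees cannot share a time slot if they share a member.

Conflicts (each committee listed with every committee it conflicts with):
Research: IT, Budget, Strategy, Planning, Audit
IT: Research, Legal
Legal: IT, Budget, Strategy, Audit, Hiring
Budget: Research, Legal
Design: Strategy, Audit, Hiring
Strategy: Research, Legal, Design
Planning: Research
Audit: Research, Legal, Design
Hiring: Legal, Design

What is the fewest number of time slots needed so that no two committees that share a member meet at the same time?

Legal and Audit conflict, so at least 2 time slots are needed.
Using 2 time slots: Research=1, IT=2, Legal=1, Budget=2, Design=1, Strategy=2, Planning=2, Audit=2, Hiring=2. Each listed conflict is separated.

2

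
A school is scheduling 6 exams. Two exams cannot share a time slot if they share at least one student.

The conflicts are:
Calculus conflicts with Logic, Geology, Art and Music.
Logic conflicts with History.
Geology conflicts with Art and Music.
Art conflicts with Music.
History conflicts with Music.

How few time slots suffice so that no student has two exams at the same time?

Calculus, Geology, Art, Music pairwise conflict, so at least 4 time slots are needed.
Using 4 time slots: Calculus=1, Logic=2, Geology=3, Art=4, History=1, Music=2. No two conflicting exams share a time slot.

4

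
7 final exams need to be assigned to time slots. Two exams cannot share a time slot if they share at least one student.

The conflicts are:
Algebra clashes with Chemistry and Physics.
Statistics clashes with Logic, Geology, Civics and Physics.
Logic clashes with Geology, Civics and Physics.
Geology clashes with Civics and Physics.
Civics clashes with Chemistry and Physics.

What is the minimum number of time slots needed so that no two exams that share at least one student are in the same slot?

Statistics, Logic, Geology, Civics, Physics are mutually in conflict, so at least 5 time slots are needed.
Using 5 time slots: Algebra=2, Statistics=5, Logic=3, Geology=4, Civics=2, Chemistry=1, Physics=1. No two conflicting exams share a time slot.

5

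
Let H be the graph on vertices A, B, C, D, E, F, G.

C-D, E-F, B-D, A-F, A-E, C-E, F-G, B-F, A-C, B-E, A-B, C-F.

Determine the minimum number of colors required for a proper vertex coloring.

A, C, E, F are pairwise adjacent (a clique of size 4), so at least 4 colors are needed.
4 colors suffice: color red → {D, F}; color blue → {A, G}; color green → {E}; color yellow → {B, C}. No two adjacent vertices share a color.

4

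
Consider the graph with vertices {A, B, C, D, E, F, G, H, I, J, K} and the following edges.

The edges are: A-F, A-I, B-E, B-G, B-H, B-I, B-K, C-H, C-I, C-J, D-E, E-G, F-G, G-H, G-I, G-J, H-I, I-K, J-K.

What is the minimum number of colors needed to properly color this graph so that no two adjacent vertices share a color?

4

B, G, H, I are mutually adjacent (a clique of size 4), so at least 4 colors are needed.
4 colors suffice: color red → {E, F, I, J}; color blue → {A, C, D, G, K}; color green → {B}; color yellow → {H}. Every edge joins two different colors.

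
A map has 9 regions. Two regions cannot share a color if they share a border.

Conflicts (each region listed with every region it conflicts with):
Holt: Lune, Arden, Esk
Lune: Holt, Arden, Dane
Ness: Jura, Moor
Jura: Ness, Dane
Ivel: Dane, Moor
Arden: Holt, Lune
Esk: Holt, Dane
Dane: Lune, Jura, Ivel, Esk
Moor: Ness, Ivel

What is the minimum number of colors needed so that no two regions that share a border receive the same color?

Holt, Lune, Arden all conflict with each other, so at least 3 colors are needed.
One proper 3-coloring: Holt=1, Lune=2, Ness=2, Jura=3, Ivel=2, Arden=3, Esk=2, Dane=1, Moor=1. No two conflicting regions share a color.

3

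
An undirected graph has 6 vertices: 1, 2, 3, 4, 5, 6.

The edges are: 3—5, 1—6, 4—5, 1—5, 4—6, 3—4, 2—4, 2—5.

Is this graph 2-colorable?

3, 4, 5 are mutually adjacent, so at least 3 colors are needed.
So 2 colors are not enough.

No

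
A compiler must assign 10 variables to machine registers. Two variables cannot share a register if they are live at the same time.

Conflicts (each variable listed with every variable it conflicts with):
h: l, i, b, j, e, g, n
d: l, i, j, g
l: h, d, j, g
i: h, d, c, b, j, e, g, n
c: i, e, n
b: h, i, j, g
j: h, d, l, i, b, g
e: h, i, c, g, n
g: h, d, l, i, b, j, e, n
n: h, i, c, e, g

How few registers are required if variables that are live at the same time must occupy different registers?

h, i, e, g, n all conflict with each other, so at least 5 registers are needed.
5 registers suffice: h=3, d=3, l=2, i=2, c=1, b=5, j=4, e=4, g=1, n=5. No two conflicting variables share a register.

5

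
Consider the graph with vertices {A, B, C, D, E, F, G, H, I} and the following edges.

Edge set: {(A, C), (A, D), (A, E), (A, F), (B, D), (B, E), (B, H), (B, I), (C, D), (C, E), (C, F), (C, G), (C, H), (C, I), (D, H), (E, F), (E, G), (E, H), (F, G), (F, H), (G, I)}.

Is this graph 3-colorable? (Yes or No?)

No

A, C, E, F are pairwise adjacent (a clique of size 4), so at least 4 colors are needed.
So 3 colors are not enough.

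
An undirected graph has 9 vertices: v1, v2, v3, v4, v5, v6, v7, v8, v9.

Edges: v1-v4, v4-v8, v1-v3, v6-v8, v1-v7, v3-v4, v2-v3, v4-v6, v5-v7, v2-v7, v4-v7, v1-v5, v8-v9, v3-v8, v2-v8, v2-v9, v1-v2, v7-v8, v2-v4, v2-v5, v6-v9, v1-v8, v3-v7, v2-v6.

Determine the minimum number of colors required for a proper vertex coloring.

v1, v2, v3, v4, v7, v8 form a clique, so at least 6 colors are needed.
6 colors suffice: color 1 → {v2}; color 2 → {v5, v8}; color 3 → {v4, v9}; color 4 → {v1, v6}; color 5 → {v7}; color 6 → {v3}. Every edge joins two different colors.

6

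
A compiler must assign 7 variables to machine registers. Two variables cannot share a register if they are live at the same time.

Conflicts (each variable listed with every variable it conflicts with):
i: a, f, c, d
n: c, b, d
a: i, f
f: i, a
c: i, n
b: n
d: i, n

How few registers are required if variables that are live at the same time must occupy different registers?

3

i, a, f are mutually in conflict, so at least 3 registers are needed.
A valid assignment using 3 registers: i=1, n=1, a=2, f=3, c=2, b=2, d=2. Every pair that conflicts lands in different registers.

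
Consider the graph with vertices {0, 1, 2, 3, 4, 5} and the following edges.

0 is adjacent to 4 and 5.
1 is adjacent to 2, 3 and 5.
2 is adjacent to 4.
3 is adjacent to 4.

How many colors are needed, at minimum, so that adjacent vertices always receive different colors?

3

The cycle 0-4-3-1-5-0 has odd length 5, so it cannot be 2-colored; at least 3 colors are needed.
One proper 3-coloring: 0=green, 1=red, 2=blue, 3=blue, 4=red, 5=blue. No two adjacent vertices share a color.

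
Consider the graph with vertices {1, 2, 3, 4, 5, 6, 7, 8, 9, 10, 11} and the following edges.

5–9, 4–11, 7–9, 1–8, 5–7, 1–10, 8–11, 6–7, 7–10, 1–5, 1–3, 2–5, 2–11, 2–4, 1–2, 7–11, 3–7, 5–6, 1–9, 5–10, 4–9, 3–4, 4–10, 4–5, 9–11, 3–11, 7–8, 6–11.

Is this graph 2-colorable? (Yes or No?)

No

3, 7, 11 are mutually adjacent, so at least 3 colors are needed.
So 2 colors are not enough.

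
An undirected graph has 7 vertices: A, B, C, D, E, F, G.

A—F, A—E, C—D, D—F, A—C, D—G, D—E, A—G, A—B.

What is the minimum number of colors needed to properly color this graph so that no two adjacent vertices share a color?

2

D and E are adjacent, so at least 2 colors are needed.
2 colors suffice: color red → {A, D}; color blue → {B, C, E, F, G}. No two adjacent vertices share a color.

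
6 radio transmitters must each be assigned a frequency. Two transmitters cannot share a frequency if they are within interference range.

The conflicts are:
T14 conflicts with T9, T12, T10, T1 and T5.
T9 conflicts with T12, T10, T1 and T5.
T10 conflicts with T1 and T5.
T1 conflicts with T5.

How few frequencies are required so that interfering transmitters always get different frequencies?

5

T14, T9, T10, T1, T5 all conflict with each other, so at least 5 frequencies are needed.
A valid assignment using 5 frequencies: T14=1, T9=2, T12=3, T10=4, T1=5, T5=3. Each listed conflict is separated.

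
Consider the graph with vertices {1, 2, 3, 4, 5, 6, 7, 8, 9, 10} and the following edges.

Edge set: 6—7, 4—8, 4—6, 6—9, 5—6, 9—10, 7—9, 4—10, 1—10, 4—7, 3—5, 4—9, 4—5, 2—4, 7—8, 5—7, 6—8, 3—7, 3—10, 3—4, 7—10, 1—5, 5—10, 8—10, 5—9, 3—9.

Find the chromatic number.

3, 4, 5, 7, 9, 10 are pairwise adjacent (a clique of size 6), so at least 6 colors are needed.
6 colors suffice: color a → {1, 4}; color b → {2, 5, 8}; color c → {6, 10}; color d → {7}; color e → {9}; color f → {3}. Each edge has distinct colors on its endpoints.

6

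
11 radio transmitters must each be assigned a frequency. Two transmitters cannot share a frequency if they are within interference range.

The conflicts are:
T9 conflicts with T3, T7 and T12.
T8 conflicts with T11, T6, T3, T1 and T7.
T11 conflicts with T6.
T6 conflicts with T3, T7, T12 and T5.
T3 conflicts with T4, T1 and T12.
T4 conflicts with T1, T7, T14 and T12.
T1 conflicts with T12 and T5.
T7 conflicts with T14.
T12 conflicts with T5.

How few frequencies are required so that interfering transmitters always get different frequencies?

T3, T4, T1, T12 pairwise conflict, so at least 4 frequencies are needed.
4 frequencies suffice: frequency 1 → {T11, T7, T12}; frequency 2 → {T9, T6, T1, T14}; frequency 3 → {T3, T5}; frequency 4 → {T8, T4}. No two conflicting transmitters share a frequency.

4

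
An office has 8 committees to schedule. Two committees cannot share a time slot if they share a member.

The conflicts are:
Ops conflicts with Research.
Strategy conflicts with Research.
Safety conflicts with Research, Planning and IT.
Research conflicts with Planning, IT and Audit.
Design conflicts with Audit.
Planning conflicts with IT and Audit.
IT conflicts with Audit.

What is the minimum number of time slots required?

4

Research, Planning, IT, Audit are mutually in conflict, so at least 4 time slots are needed.
4 time slots suffice: Ops=2, Strategy=2, Safety=2, Research=1, Design=1, Planning=3, IT=4, Audit=2. Each listed conflict is separated.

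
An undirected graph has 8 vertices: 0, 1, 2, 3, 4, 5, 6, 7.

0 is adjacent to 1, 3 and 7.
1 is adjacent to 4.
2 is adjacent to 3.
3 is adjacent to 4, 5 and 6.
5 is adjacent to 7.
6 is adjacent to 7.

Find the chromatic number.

0 and 3 are adjacent, so at least 2 colors are needed.
2 colors suffice: 0=blue, 1=red, 2=blue, 3=red, 4=blue, 5=blue, 6=blue, 7=red. Each edge has distinct colors on its endpoints.

2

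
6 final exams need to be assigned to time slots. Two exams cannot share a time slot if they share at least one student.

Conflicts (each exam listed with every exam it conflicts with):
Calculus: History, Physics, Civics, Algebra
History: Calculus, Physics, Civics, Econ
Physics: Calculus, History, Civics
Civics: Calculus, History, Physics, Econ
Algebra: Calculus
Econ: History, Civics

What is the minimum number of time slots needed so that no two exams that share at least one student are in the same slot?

4

Calculus, History, Physics, Civics all conflict with each other, so at least 4 time slots are needed.
4 time slots suffice: time slot 1 → {History, Algebra}; time slot 2 → {Civics}; time slot 3 → {Calculus, Econ}; time slot 4 → {Physics}. Every pair that conflicts lands in different time slots.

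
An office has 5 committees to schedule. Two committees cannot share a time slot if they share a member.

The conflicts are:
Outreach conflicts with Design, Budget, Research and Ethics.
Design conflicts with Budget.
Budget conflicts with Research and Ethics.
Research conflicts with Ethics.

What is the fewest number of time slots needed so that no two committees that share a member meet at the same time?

Outreach, Budget, Research, Ethics all conflict with each other, so at least 4 time slots are needed.
4 time slots suffice: time slot 1 → {Budget}; time slot 2 → {Outreach}; time slot 3 → {Design, Research}; time slot 4 → {Ethics}. Each listed conflict is separated.

4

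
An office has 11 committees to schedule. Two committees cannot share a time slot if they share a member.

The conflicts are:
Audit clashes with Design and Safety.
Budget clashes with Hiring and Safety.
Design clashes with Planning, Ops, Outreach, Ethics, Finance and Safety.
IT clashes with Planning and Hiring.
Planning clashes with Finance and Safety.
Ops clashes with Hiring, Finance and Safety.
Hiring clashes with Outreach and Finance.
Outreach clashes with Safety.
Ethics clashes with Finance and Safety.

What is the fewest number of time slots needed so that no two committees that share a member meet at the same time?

3

Design, Outreach, Safety pairwise conflict, so at least 3 time slots are needed.
3 time slots suffice: time slot 1 → {Design, Hiring}; time slot 2 → {IT, Finance, Safety}; time slot 3 → {Audit, Budget, Planning, Ops, Outreach, Ethics}. No two conflicting committees share a time slot.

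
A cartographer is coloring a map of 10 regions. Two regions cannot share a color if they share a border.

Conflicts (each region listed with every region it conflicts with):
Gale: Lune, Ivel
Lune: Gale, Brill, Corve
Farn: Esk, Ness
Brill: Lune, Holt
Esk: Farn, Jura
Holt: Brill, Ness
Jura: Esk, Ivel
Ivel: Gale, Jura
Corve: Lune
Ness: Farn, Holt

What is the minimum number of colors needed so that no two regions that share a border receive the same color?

3

The cycle Lune-Brill-Holt-Ness-Farn-Esk-Jura-Ivel-Gale-Lune has odd length 9, so it cannot be 2-colored; at least 3 colors are needed.
3 colors suffice: color 1 → {Lune, Farn, Holt, Jura}; color 2 → {Brill, Esk, Ivel, Corve, Ness}; color 3 → {Gale}. No two conflicting regions share a color.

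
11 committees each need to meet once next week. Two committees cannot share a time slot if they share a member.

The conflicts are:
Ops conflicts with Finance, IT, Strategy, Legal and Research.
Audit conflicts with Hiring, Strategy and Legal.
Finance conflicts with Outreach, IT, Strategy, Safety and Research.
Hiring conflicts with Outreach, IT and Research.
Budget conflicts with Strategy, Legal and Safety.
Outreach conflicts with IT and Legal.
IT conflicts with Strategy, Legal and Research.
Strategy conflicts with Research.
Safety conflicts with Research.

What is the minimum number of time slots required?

Ops, Finance, IT, Strategy, Research all conflict with each other, so at least 5 time slots are needed.
5 time slots suffice: Ops=5, Audit=1, Finance=3, Hiring=3, Budget=3, Outreach=4, IT=1, Strategy=4, Legal=2, Safety=1, Research=2. Every pair that conflicts lands in different time slots.

5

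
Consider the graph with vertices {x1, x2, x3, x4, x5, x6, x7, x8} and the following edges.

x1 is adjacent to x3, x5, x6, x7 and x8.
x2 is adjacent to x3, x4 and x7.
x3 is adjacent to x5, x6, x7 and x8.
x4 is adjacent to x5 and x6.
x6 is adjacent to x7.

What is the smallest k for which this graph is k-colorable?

x1, x3, x6, x7 form a clique, so at least 4 colors are needed.
One proper 4-coloring: x1=blue, x2=blue, x3=red, x4=red, x5=green, x6=yellow, x7=green, x8=green. Each edge has distinct colors on its endpoints.

4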